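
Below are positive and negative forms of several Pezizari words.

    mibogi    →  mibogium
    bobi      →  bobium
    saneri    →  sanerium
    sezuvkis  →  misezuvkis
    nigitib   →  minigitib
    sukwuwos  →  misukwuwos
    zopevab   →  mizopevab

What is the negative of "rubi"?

"rubi" ends in -i. The stems ending in -i (mibogi → mibogium, bobi → bobium, saneri → sanerium) add -um.
The other pattern: stems ending in -b or -s add the prefix mi-.
So rubi → rubium.

rubium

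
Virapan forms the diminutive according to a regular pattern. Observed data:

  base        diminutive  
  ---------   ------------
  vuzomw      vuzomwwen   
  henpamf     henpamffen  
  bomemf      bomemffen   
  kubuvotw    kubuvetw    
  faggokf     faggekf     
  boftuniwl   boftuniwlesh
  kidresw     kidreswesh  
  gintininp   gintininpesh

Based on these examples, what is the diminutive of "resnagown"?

vuzomw and kubuvotw both end in -w yet inflect differently (vuzomwwen, kubuvetw), so the final letter is not what conditions the rule; the second-to-last letter is.
"resnagown" has second-to-last letter 'w'. The one such stem in the data (boftuniwl → boftuniwlesh) adds -esh, so the same rule applies.
The other patterns: stems whose second-to-last letter is 'm' double the final consonant and add -en; stems whose second-to-last letter is 'k' or 't' change the last vowel to 'e'.
So resnagown → resnagownesh.

resnagownesh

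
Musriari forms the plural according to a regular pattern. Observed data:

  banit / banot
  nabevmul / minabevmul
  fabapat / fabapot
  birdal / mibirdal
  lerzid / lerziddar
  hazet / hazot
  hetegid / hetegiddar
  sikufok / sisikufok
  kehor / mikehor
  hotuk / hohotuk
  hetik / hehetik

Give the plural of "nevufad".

banit and hetik both have last vowel 'i' yet inflect differently (banot, hehetik), so the last vowel is not what conditions the rule; the final letter is.
"nevufad" ends in -d. The stems ending in -d (hetegid → hetegiddar, lerzid → lerziddar) double the final consonant and add -ar.
The other patterns: stems ending in -t change the last vowel to 'o'; stems ending in -k repeat the first consonant+vowel as a prefix; stems ending in -l or -r add the prefix mi-.
So nevufad → nevufaddar.

nevufaddar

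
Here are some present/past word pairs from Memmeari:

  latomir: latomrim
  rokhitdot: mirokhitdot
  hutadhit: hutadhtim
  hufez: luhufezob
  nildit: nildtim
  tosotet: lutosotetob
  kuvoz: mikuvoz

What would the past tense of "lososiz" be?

lososzim

tosotet and nildit both end in -t yet inflect differently (lutosotetob, nildtim), so the final letter is not what conditions the rule; the last vowel is.
"lososiz" has last vowel 'i'. The stems whose last vowel is 'i' (latomir → latomrim, nildit → nildtim, hutadhit → hutadhtim) delete the last vowel and add -im.
The other patterns: stems whose last vowel is 'e' add lu- … -ob around the stem; stems whose last vowel is 'o' add the prefix mi-.
So lososiz → lososzim.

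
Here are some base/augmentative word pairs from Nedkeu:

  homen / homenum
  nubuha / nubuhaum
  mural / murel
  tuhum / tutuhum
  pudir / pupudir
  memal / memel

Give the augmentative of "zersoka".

zersokaum

nubuha and mural both have last vowel 'a' yet inflect differently (nubuhaum, murel), so the last vowel is not what conditions the rule; the final letter is.
"zersoka" ends in -a. The one such stem in the data (nubuha → nubuhaum) adds -um, so the same rule applies.
So zersoka → zersokaum.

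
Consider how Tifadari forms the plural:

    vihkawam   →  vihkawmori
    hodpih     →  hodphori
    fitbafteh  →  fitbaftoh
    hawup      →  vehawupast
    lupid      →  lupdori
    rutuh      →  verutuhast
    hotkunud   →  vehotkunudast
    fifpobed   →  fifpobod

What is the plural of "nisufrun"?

lupid and fifpobed both end in -d yet inflect differently (lupdori, fifpobod), so the final letter is not what conditions the rule; the last vowel is.
"nisufrun" has last vowel 'u'. The stems whose last vowel is 'u' (rutuh → verutuhast, hotkunud → vehotkunudast, hawup → vehawupast) add ve- … -ast around the stem.
So nisufrun → venisufrunast.

venisufrunast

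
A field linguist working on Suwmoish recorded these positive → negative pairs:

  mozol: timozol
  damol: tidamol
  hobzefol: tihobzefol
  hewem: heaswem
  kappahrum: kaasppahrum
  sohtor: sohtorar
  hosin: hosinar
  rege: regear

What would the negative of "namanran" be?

mozol and sohtor both have last vowel 'o' yet inflect differently (timozol, sohtorar), so the last vowel is not what conditions the rule; the final letter is.
"namanran" ends in -n. The one such stem in the data (hosin → hosinar) adds -ar, so the same rule applies.
So namanran → namanranar.

namanranar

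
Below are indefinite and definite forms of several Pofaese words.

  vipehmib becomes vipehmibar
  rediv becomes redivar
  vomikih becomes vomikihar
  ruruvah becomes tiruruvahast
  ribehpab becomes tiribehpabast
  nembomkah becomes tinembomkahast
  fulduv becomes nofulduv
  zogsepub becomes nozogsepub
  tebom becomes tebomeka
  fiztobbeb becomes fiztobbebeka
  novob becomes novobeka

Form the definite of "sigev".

"sigev" has last vowel 'e'. The one such stem in the data (fiztobbeb → fiztobbebeka) adds -eka, so the same rule applies.
The other patterns: stems whose last vowel is 'i' add -ar; stems whose last vowel is 'a' add ti- … -ast around the stem; stems whose last vowel is 'u' add the prefix no-.
So sigev → sigeveka.

sigeveka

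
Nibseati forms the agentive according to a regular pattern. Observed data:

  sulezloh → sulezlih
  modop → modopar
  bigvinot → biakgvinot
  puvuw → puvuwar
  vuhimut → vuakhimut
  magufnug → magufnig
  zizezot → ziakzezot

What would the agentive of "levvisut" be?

leakvvisut

"levvisut" ends in -t. The stems ending in -t (vuhimut → vuakhimut, zizezot → ziakzezot, bigvinot → biakgvinot) insert -ak- after the first vowel.
The other patterns: stems ending in -p or -w add -ar; stems ending in -g or -h change the last vowel to 'i'.
So levvisut → leakvvisut.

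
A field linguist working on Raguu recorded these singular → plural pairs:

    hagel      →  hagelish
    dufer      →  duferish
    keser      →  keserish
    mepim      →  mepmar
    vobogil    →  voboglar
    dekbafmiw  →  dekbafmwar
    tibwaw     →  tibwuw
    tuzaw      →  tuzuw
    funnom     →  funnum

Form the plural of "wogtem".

wogtemish

hagel and vobogil both end in -l yet inflect differently (hagelish, voboglar), so the final letter is not what conditions the rule; the last vowel is.
"wogtem" has last vowel 'e'. The stems whose last vowel is 'e' (hagel → hagelish, dufer → duferish, keser → keserish) add -ish.
The other patterns: stems whose last vowel is 'i' delete the last vowel and add -ar; stems whose last vowel is 'a' or 'o' change the last vowel to 'u'.
So wogtem → wogtemish.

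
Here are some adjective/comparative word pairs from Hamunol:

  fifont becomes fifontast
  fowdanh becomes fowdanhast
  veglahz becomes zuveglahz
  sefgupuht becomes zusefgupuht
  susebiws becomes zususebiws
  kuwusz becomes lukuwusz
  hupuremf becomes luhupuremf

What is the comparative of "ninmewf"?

fifont and sefgupuht both end in -t yet inflect differently (fifontast, zusefgupuht), so the final letter is not what conditions the rule; the second-to-last letter is.
"ninmewf" has second-to-last letter 'w'. The one such stem in the data (susebiws → zususebiws) adds the prefix zu-, so the same rule applies.
So ninmewf → zuninmewf.

zuninmewf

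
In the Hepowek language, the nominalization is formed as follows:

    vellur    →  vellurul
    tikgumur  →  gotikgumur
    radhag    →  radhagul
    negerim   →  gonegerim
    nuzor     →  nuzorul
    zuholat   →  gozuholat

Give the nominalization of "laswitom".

golaswitom

"laswitom" has 3 vowels. The stems with 3 vowels (negerim → gonegerim, tikgumur → gotikgumur, zuholat → gozuholat) add the prefix go-.
The other pattern: stems with 2 vowels add -ul.
So laswitom → golaswitom.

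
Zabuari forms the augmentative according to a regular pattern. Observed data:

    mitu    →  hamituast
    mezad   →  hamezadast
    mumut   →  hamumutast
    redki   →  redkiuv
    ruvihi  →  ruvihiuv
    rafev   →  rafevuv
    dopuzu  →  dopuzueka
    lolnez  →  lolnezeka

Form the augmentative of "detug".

mitu and dopuzu both end in -u yet inflect differently (hamituast, dopuzueka), so the final letter is not what conditions the rule; the first letter is.
"detug" begins with d-. The one such stem in the data (dopuzu → dopuzueka) adds -eka, so the same rule applies.
So detug → detugeka.

detugeka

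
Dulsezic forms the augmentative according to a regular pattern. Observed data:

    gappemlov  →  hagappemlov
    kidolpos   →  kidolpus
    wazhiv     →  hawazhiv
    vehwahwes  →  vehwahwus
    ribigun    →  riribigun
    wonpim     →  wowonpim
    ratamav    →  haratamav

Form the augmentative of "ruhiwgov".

haruhiwgov

"ruhiwgov" ends in -v. The stems ending in -v (gappemlov → hagappemlov, wazhiv → hawazhiv, ratamav → haratamav) add the prefix ha-.
The other patterns: stems ending in -s change the last vowel to 'u'; stems ending in -m or -n repeat the first consonant+vowel as a prefix.
So ruhiwgov → haruhiwgov.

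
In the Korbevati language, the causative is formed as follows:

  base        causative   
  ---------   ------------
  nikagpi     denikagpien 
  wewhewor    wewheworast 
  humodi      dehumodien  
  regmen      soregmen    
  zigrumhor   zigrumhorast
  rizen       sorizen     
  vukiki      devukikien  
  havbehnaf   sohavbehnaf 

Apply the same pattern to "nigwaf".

"nigwaf" ends in -f. The one such stem in the data (havbehnaf → sohavbehnaf) adds the prefix so-, so the same rule applies.
The other patterns: stems ending in -i add de- … -en around the stem; stems ending in -r add -ast.
So nigwaf → sonigwaf.

sonigwaf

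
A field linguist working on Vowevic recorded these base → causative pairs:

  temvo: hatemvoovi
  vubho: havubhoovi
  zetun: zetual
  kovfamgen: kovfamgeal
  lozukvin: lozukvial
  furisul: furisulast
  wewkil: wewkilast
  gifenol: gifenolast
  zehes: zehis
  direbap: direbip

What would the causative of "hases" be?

zetun and furisul both have last vowel 'u' yet inflect differently (zetual, furisulast), so the last vowel is not what conditions the rule; the final letter is.
"hases" ends in -s. The one such stem in the data (zehes → zehis) changes the last vowel to 'i' (as does direbap), so the same rule applies.
So hases → hasis.

hasis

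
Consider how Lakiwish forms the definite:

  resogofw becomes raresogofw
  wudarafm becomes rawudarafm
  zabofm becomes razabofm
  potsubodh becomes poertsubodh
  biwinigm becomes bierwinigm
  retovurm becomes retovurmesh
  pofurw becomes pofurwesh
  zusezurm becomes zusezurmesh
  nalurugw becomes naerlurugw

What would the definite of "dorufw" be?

radorufw

resogofw and pofurw both end in -w yet inflect differently (raresogofw, pofurwesh), so the final letter is not what conditions the rule; the second-to-last letter is.
"dorufw" has second-to-last letter 'f'. The stems whose second-to-last letter is 'f' (wudarafm → rawudarafm, zabofm → razabofm, resogofw → raresogofw) add the prefix ra-.
The other patterns: stems whose second-to-last letter is 'r' add -esh; stems whose second-to-last letter is 'd' or 'g' insert -er- after the first vowel.
So dorufw → radorufw.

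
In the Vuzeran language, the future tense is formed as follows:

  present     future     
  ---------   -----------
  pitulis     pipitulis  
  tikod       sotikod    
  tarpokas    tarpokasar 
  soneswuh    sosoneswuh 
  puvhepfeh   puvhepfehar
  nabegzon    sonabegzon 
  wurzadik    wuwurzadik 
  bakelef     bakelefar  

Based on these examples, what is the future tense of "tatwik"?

pitulis and tarpokas both end in -s yet inflect differently (pipitulis, tarpokasar), so the final letter is not what conditions the rule; the last vowel is.
"tatwik" has last vowel 'i'. The stems whose last vowel is 'i' (pitulis → pipitulis, wurzadik → wuwurzadik) repeat the first consonant+vowel as a prefix.
The other patterns: stems whose last vowel is 'a' or 'e' add -ar; stems whose last vowel is 'o' or 'u' add the prefix so-.
So tatwik → tatatwik.

tatatwik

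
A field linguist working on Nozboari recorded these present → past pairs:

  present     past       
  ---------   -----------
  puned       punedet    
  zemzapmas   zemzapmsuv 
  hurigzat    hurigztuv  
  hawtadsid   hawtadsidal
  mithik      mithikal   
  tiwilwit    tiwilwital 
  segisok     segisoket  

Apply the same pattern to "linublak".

linublkuv

"linublak" has last vowel 'a'. The stems whose last vowel is 'a' (hurigzat → hurigztuv, zemzapmas → zemzapmsuv) delete the last vowel and add -uv.
The other patterns: stems whose last vowel is 'i' add -al; stems whose last vowel is 'e' or 'o' add -et.
So linublak → linublkuv.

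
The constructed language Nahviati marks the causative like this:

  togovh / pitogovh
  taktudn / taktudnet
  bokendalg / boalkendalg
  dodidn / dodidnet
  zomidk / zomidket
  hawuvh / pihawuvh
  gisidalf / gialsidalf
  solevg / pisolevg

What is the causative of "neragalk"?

"neragalk" has second-to-last letter 'l'. The stems whose second-to-last letter is 'l' (gisidalf → gialsidalf, bokendalg → boalkendalg) insert -al- after the first vowel.
So neragalk → nealragalk.

nealragalk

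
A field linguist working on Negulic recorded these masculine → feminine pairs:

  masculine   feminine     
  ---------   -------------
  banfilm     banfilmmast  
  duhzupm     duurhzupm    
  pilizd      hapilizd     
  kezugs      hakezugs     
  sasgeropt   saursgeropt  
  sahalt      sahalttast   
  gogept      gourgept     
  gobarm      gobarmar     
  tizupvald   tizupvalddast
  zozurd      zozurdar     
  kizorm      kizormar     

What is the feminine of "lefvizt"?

halefvizt

sahalt and gogept both end in -t yet inflect differently (sahalttast, gourgept), so the final letter is not what conditions the rule; the second-to-last letter is.
"lefvizt" has second-to-last letter 'z'. The one such stem in the data (pilizd → hapilizd) adds the prefix ha-, so the same rule applies.
The other patterns: stems whose second-to-last letter is 'l' double the final consonant and add -ast; stems whose second-to-last letter is 'p' insert -ur- after the first vowel; stems whose second-to-last letter is 'r' add -ar.
So lefvizt → halefvizt.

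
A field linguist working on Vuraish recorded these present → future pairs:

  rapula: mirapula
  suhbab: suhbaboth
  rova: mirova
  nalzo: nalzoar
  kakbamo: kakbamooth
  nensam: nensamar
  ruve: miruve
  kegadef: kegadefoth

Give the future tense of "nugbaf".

nugbafar

kakbamo and nalzo both end in -o yet inflect differently (kakbamooth, nalzoar), so the final letter is not what conditions the rule; the first letter is.
"nugbaf" begins with n-. The stems beginning with n- (nalzo → nalzoar, nensam → nensamar) add -ar.
So nugbaf → nugbafar.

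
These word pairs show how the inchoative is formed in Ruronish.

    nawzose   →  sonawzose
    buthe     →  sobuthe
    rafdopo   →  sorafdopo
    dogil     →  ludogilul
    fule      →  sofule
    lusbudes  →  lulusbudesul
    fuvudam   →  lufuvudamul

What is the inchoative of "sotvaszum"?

lusotvaszumul

lusbudes and fule both have last vowel 'e' yet inflect differently (lulusbudesul, sofule), so the last vowel is not what conditions the rule; whether the stem ends in a vowel or a consonant is.
"sotvaszum" ends in a consonant. The stems ending in a consonant (dogil → ludogilul, fuvudam → lufuvudamul, lusbudes → lulusbudesul) add lu- … -ul around the stem.
So sotvaszum → lusotvaszumul.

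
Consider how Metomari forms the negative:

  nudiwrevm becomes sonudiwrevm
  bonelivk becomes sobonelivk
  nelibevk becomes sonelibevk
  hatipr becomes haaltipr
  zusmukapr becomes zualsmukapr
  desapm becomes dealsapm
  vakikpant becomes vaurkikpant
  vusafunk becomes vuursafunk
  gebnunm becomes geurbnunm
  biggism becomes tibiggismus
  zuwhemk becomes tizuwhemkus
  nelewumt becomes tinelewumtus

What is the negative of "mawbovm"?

somawbovm

nudiwrevm and desapm both end in -m yet inflect differently (sonudiwrevm, dealsapm), so the final letter is not what conditions the rule; the second-to-last letter is.
"mawbovm" has second-to-last letter 'v'. The stems whose second-to-last letter is 'v' (nudiwrevm → sonudiwrevm, bonelivk → sobonelivk, nelibevk → sonelibevk) add the prefix so-.
The other patterns: stems whose second-to-last letter is 'p' insert -al- after the first vowel; stems whose second-to-last letter is 'n' insert -ur- after the first vowel; stems whose second-to-last letter is 'm' or 's' add ti- … -us around the stem.
So mawbovm → somawbovm.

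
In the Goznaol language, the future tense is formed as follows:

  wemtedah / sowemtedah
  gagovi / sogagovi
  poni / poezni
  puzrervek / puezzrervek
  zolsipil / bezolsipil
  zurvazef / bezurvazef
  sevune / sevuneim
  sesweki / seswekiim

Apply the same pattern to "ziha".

beziha

gagovi and poni both end in -i yet inflect differently (sogagovi, poezni), so the final letter is not what conditions the rule; the first letter is.
"ziha" begins with z-. The stems beginning with z- (zolsipil → bezolsipil, zurvazef → bezurvazef) add the prefix be-.
So ziha → beziha.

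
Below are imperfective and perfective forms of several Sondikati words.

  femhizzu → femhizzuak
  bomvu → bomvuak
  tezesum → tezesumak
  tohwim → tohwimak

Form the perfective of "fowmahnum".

Every pair shown (femhizzu → femhizzuak, bomvu → bomvuak, tezesum → tezesumak, …) follows the same rule: add -ak.
So fowmahnum → fowmahnumak.

fowmahnumak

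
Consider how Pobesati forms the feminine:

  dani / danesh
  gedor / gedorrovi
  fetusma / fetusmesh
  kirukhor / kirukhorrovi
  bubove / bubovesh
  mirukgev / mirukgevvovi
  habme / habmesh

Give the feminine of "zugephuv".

habme and mirukgev both have last vowel 'e' yet inflect differently (habmesh, mirukgevvovi), so the last vowel is not what conditions the rule; whether the stem ends in a vowel or a consonant is.
"zugephuv" ends in a consonant. The stems ending in a consonant (mirukgev → mirukgevvovi, kirukhor → kirukhorrovi, gedor → gedorrovi) double the final consonant and add -ovi.
The other pattern: stems ending in a vowel drop the final letter and add -esh.
So zugephuv → zugephuvvovi.

zugephuvvovi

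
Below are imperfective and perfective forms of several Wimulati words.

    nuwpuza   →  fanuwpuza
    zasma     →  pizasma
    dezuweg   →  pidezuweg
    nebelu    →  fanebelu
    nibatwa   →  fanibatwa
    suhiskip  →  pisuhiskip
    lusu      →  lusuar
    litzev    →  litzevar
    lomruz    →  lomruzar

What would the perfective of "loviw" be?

nebelu and lusu both end in -u yet inflect differently (fanebelu, lusuar), so the final letter is not what conditions the rule; the first letter is.
"loviw" begins with l-. The stems beginning with l- (litzev → litzevar, lusu → lusuar, lomruz → lomruzar) add -ar.
The other patterns: stems beginning with n- add the prefix fa-; stems beginning with d-, s- or z- add the prefix pi-.
So loviw → loviwar.

loviwar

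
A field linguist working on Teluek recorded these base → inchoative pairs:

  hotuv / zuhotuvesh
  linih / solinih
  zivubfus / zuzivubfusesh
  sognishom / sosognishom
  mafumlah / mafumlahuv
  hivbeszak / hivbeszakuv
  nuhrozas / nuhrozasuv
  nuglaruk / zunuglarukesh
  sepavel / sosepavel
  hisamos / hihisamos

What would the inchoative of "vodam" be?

"vodam" has last vowel 'a'. The stems whose last vowel is 'a' (nuhrozas → nuhrozasuv, hivbeszak → hivbeszakuv, mafumlah → mafumlahuv) add -uv.
The other patterns: stems whose last vowel is 'o' repeat the first consonant+vowel as a prefix; stems whose last vowel is 'u' add zu- … -esh around the stem; stems whose last vowel is 'e' or 'i' add the prefix so-.
So vodam → vodamuv.

vodamuv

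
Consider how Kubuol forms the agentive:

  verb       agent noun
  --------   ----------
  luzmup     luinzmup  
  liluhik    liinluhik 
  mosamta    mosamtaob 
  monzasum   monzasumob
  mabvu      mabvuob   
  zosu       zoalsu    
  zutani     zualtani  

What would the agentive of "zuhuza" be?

mabvu and zosu both end in -u yet inflect differently (mabvuob, zoalsu), so the final letter is not what conditions the rule; the first letter is.
"zuhuza" begins with z-. The stems beginning with z- (zosu → zoalsu, zutani → zualtani) insert -al- after the first vowel.
The other patterns: stems beginning with l- insert -in- after the first vowel; stems beginning with m- add -ob.
So zuhuza → zualhuza.

zualhuza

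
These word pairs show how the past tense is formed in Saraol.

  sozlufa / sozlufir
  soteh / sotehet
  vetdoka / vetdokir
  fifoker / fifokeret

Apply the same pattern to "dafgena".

"dafgena" ends in a vowel. The stems ending in a vowel (vetdoka → vetdokir, sozlufa → sozlufir) drop the final letter and add -ir.
The other pattern: stems ending in a consonant add -et.
So dafgena → dafgenir.

dafgenir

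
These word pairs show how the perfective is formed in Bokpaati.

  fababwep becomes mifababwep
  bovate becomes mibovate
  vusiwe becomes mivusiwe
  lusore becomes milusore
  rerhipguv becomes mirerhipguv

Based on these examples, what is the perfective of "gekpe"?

Every pair shown (fababwep → mifababwep, bovate → mibovate, vusiwe → mivusiwe, …) follows the same rule: add the prefix mi-.
So gekpe → migekpe.

migekpe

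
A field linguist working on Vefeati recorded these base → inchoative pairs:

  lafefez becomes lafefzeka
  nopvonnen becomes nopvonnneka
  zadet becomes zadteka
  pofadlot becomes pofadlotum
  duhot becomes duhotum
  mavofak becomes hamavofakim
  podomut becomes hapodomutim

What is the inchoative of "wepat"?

hawepatim

zadet and pofadlot both end in -t yet inflect differently (zadteka, pofadlotum), so the final letter is not what conditions the rule; the last vowel is.
"wepat" has last vowel 'a'. The one such stem in the data (mavofak → hamavofakim) adds ha- … -im around the stem, so the same rule applies.
The other patterns: stems whose last vowel is 'e' delete the last vowel and add -eka; stems whose last vowel is 'o' add -um.
So wepat → hawepatim.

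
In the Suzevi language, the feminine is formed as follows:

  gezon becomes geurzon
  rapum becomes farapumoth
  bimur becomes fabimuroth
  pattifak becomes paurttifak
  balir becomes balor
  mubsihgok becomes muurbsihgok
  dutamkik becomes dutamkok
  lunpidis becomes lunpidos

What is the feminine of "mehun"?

balir and bimur both end in -r yet inflect differently (balor, fabimuroth), so the final letter is not what conditions the rule; the last vowel is.
"mehun" has last vowel 'u'. The stems whose last vowel is 'u' (bimur → fabimuroth, rapum → farapumoth) add fa- … -oth around the stem.
The other patterns: stems whose last vowel is 'i' change the last vowel to 'o'; stems whose last vowel is 'a' or 'o' insert -ur- after the first vowel.
So mehun → famehunoth.

famehunoth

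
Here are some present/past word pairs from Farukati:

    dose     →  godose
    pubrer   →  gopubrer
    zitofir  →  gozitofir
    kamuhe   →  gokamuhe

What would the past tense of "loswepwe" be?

Every pair shown (dose → godose, pubrer → gopubrer, zitofir → gozitofir, …) follows the same rule: add the prefix go-.
So loswepwe → goloswepwe.

goloswepwe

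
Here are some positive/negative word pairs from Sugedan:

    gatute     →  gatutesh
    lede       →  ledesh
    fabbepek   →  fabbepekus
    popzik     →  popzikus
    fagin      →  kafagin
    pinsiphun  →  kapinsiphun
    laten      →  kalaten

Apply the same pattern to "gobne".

"gobne" ends in -e. The stems ending in -e (gatute → gatutesh, lede → ledesh) drop the final letter and add -esh.
The other patterns: stems ending in -n add the prefix ka-; stems ending in -k add -us.
So gobne → gobnesh.

gobnesh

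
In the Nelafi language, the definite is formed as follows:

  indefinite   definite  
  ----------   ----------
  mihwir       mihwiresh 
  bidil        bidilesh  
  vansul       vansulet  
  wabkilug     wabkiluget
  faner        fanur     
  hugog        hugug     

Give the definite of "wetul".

"wetul" has last vowel 'u'. The stems whose last vowel is 'u' (vansul → vansulet, wabkilug → wabkiluget) add -et.
The other patterns: stems whose last vowel is 'i' add -esh; stems whose last vowel is 'e' or 'o' change the last vowel to 'u'.
So wetul → wetulet.

wetulet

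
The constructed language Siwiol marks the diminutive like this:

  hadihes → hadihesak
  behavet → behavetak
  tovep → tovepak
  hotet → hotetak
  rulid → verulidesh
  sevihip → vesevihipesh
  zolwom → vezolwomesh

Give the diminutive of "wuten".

wutenak

tovep and sevihip both end in -p yet inflect differently (tovepak, vesevihipesh), so the final letter is not what conditions the rule; the last vowel is.
"wuten" has last vowel 'e'. The stems whose last vowel is 'e' (hadihes → hadihesak, behavet → behavetak, tovep → tovepak) add -ak.
The other pattern: stems whose last vowel is 'i' or 'o' add ve- … -esh around the stem.
So wuten → wutenak.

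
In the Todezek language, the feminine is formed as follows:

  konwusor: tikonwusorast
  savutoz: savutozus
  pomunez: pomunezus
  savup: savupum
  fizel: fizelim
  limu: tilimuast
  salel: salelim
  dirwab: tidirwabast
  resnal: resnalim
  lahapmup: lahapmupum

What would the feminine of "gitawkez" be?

gitawkezus

pomunez and fizel both have last vowel 'e' yet inflect differently (pomunezus, fizelim), so the last vowel is not what conditions the rule; the final letter is.
"gitawkez" ends in -z. The stems ending in -z (pomunez → pomunezus, savutoz → savutozus) add -us.
The other patterns: stems ending in -p add -um; stems ending in -l add -im; stems ending in -b, -r or -u add ti- … -ast around the stem.
So gitawkez → gitawkezus.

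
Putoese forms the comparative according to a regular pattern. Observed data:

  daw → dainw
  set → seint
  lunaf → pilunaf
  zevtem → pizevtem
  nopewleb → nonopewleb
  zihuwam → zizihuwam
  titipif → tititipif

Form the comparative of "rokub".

pirokub

"rokub" has 2 vowels. The stems with 2 vowels (lunaf → pilunaf, zevtem → pizevtem) add the prefix pi-.
So rokub → pirokub.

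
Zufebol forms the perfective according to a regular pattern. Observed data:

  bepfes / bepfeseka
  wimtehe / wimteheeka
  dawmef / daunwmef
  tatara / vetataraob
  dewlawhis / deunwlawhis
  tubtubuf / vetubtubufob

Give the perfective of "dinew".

diunnew

tubtubuf and dawmef both end in -f yet inflect differently (vetubtubufob, daunwmef), so the final letter is not what conditions the rule; the first letter is.
"dinew" begins with d-. The stems beginning with d- (dawmef → daunwmef, dewlawhis → deunwlawhis) insert -un- after the first vowel.
So dinew → diunnew.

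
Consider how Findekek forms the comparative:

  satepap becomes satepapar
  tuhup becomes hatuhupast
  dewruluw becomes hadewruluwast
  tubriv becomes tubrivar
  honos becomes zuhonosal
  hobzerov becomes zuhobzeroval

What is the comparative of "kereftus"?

"kereftus" has last vowel 'u'. The stems whose last vowel is 'u' (tuhup → hatuhupast, dewruluw → hadewruluwast) add ha- … -ast around the stem.
So kereftus → hakereftusast.

hakereftusast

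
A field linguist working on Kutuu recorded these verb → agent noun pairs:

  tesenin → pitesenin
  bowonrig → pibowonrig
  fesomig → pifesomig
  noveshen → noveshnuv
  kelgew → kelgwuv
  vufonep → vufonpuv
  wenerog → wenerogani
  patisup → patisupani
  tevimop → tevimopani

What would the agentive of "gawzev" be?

tesenin and noveshen both end in -n yet inflect differently (pitesenin, noveshnuv), so the final letter is not what conditions the rule; the last vowel is.
"gawzev" has last vowel 'e'. The stems whose last vowel is 'e' (noveshen → noveshnuv, kelgew → kelgwuv, vufonep → vufonpuv) delete the last vowel and add -uv.
The other patterns: stems whose last vowel is 'i' add the prefix pi-; stems whose last vowel is 'o' or 'u' add -ani.
So gawzev → gawzvuv.

gawzvuv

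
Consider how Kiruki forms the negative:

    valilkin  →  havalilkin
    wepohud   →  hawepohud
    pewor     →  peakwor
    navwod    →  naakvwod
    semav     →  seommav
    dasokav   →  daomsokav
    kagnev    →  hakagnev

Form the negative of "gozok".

dasokav and kagnev both end in -v yet inflect differently (daomsokav, hakagnev), so the final letter is not what conditions the rule; the last vowel is.
"gozok" has last vowel 'o'. The stems whose last vowel is 'o' (navwod → naakvwod, pewor → peakwor) insert -ak- after the first vowel.
So gozok → goakzok.

goakzok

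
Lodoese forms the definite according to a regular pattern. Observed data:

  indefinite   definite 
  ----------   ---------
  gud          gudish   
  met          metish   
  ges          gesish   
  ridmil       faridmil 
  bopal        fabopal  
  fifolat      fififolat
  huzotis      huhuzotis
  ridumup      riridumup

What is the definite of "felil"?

fafelil

met and fifolat both end in -t yet inflect differently (metish, fififolat), so the final letter is not what conditions the rule; the number of vowels is.
"felil" has 2 vowels. The stems with 2 vowels (ridmil → faridmil, bopal → fabopal) add the prefix fa-.
The other patterns: stems with 1 vowel add -ish; stems with 3 vowels repeat the first consonant+vowel as a prefix.
So felil → fafelil.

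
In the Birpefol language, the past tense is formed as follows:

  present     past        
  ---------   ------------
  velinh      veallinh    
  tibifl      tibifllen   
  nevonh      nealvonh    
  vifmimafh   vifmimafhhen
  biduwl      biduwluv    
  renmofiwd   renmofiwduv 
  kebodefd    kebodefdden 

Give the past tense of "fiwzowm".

velinh and vifmimafh both end in -h yet inflect differently (veallinh, vifmimafhhen), so the final letter is not what conditions the rule; the second-to-last letter is.
"fiwzowm" has second-to-last letter 'w'. The stems whose second-to-last letter is 'w' (renmofiwd → renmofiwduv, biduwl → biduwluv) add -uv.
The other patterns: stems whose second-to-last letter is 'n' insert -al- after the first vowel; stems whose second-to-last letter is 'f' double the final consonant and add -en.
So fiwzowm → fiwzowmuv.

fiwzowmuv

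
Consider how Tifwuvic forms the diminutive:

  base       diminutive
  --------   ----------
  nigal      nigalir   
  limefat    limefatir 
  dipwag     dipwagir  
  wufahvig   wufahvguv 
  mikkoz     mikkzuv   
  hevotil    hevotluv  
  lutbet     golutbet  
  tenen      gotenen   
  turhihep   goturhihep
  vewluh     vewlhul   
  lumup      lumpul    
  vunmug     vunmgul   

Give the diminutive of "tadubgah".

tadubgahir

"tadubgah" has last vowel 'a'. The stems whose last vowel is 'a' (nigal → nigalir, limefat → limefatir, dipwag → dipwagir) add -ir.
The other patterns: stems whose last vowel is 'i' or 'o' delete the last vowel and add -uv; stems whose last vowel is 'e' add the prefix go-; stems whose last vowel is 'u' delete the last vowel and add -ul.
So tadubgah → tadubgahir.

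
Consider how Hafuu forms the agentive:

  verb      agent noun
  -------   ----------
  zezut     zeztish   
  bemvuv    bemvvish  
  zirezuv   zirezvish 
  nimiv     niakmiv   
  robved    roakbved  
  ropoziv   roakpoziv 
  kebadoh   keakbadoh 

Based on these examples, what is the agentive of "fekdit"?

feakkdit

bemvuv and nimiv both end in -v yet inflect differently (bemvvish, niakmiv), so the final letter is not what conditions the rule; the last vowel is.
"fekdit" has last vowel 'i'. The stems whose last vowel is 'i' (nimiv → niakmiv, ropoziv → roakpoziv) insert -ak- after the first vowel.
The other pattern: stems whose last vowel is 'u' delete the last vowel and add -ish.
So fekdit → feakkdit.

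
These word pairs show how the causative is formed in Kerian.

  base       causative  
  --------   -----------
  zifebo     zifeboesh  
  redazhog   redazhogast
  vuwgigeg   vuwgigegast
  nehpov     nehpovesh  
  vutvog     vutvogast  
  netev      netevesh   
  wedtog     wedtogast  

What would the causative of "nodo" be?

nodoesh

"nodo" ends in -o. The one such stem in the data (zifebo → zifeboesh) adds -esh, so the same rule applies.
So nodo → nodoesh.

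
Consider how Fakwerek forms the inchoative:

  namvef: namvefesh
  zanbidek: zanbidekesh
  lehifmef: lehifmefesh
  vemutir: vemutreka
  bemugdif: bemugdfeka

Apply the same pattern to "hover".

"hover" has last vowel 'e'. The stems whose last vowel is 'e' (zanbidek → zanbidekesh, lehifmef → lehifmefesh, namvef → namvefesh) add -esh.
The other pattern: stems whose last vowel is 'i' delete the last vowel and add -eka.
So hover → hoveresh.

hoveresh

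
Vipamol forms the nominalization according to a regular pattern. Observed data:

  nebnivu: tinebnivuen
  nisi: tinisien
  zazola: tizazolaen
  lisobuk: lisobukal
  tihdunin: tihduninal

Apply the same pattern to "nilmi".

tinilmien

nebnivu and lisobuk both have last vowel 'u' yet inflect differently (tinebnivuen, lisobukal), so the last vowel is not what conditions the rule; whether the stem ends in a vowel or a consonant is.
"nilmi" ends in a vowel. The stems ending in a vowel (nebnivu → tinebnivuen, nisi → tinisien, zazola → tizazolaen) add ti- … -en around the stem.
The other pattern: stems ending in a consonant add -al.
So nilmi → tinilmien.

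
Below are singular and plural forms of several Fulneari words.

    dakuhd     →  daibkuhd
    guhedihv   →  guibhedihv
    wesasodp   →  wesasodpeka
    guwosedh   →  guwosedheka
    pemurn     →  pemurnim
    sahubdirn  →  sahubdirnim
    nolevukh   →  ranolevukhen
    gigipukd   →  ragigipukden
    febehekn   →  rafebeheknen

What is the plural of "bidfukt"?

"bidfukt" has second-to-last letter 'k'. The stems whose second-to-last letter is 'k' (nolevukh → ranolevukhen, gigipukd → ragigipukden, febehekn → rafebeheknen) add ra- … -en around the stem.
So bidfukt → rabidfukten.

rabidfukten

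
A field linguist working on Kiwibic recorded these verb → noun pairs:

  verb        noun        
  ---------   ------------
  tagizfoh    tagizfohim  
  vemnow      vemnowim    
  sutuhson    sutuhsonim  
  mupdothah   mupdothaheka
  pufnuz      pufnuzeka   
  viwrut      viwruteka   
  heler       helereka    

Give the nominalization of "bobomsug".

bobomsugeka

tagizfoh and mupdothah both end in -h yet inflect differently (tagizfohim, mupdothaheka), so the final letter is not what conditions the rule; the last vowel is.
"bobomsug" has last vowel 'u'. The stems whose last vowel is 'u' (pufnuz → pufnuzeka, viwrut → viwruteka) add -eka.
The other pattern: stems whose last vowel is 'o' add -im.
So bobomsug → bobomsugeka.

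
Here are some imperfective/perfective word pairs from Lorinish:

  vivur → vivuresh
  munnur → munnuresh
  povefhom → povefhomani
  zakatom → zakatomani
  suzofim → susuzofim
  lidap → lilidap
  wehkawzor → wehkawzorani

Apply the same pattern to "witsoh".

wehkawzor and vivur both end in -r yet inflect differently (wehkawzorani, vivuresh), so the final letter is not what conditions the rule; the last vowel is.
"witsoh" has last vowel 'o'. The stems whose last vowel is 'o' (zakatom → zakatomani, povefhom → povefhomani, wehkawzor → wehkawzorani) add -ani.
The other patterns: stems whose last vowel is 'u' add -esh; stems whose last vowel is 'a' or 'i' repeat the first consonant+vowel as a prefix.
So witsoh → witsohani.

witsohani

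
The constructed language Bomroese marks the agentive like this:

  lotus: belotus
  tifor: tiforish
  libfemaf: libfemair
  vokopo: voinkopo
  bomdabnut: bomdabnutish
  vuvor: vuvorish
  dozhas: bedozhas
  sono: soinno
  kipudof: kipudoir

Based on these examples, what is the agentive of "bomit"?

bomitish

dozhas and libfemaf both have last vowel 'a' yet inflect differently (bedozhas, libfemair), so the last vowel is not what conditions the rule; the final letter is.
"bomit" ends in -t. The one such stem in the data (bomdabnut → bomdabnutish) adds -ish, so the same rule applies.
The other patterns: stems ending in -s add the prefix be-; stems ending in -f drop the final letter and add -ir; stems ending in -o insert -in- after the first vowel.
So bomit → bomitish.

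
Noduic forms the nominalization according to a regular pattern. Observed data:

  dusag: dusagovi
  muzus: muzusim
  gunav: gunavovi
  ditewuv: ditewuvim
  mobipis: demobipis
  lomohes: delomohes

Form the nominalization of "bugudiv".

debugudiv

muzus and mobipis both end in -s yet inflect differently (muzusim, demobipis), so the final letter is not what conditions the rule; the last vowel is.
"bugudiv" has last vowel 'i'. The one such stem in the data (mobipis → demobipis) adds the prefix de-, so the same rule applies.
The other patterns: stems whose last vowel is 'u' add -im; stems whose last vowel is 'a' add -ovi.
So bugudiv → debugudiv.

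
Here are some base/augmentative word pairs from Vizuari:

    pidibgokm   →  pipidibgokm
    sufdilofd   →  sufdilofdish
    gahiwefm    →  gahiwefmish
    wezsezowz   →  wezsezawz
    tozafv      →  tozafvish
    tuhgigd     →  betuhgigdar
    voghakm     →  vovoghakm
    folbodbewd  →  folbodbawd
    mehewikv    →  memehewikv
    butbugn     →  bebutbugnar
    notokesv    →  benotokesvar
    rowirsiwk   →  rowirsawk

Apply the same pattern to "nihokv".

ninihokv

sufdilofd and folbodbewd both end in -d yet inflect differently (sufdilofdish, folbodbawd), so the final letter is not what conditions the rule; the second-to-last letter is.
"nihokv" has second-to-last letter 'k'. The stems whose second-to-last letter is 'k' (voghakm → vovoghakm, pidibgokm → pipidibgokm, mehewikv → memehewikv) repeat the first consonant+vowel as a prefix.
So nihokv → ninihokv.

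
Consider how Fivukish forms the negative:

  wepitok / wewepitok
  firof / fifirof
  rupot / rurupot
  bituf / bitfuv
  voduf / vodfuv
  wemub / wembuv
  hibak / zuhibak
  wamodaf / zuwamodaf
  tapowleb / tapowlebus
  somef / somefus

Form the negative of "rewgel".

rewgelus

firof and bituf both end in -f yet inflect differently (fifirof, bitfuv), so the final letter is not what conditions the rule; the last vowel is.
"rewgel" has last vowel 'e'. The stems whose last vowel is 'e' (tapowleb → tapowlebus, somef → somefus) add -us.
The other patterns: stems whose last vowel is 'o' repeat the first consonant+vowel as a prefix; stems whose last vowel is 'u' delete the last vowel and add -uv; stems whose last vowel is 'a' add the prefix zu-.
So rewgel → rewgelus.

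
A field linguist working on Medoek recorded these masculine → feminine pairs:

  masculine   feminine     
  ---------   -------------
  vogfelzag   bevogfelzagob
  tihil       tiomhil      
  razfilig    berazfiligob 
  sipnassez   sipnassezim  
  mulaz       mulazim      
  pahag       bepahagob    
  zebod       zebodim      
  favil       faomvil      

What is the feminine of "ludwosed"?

ludwosedim

mulaz and vogfelzag both have last vowel 'a' yet inflect differently (mulazim, bevogfelzagob), so the last vowel is not what conditions the rule; the final letter is.
"ludwosed" ends in -d. The one such stem in the data (zebod → zebodim) adds -im, so the same rule applies.
So ludwosed → ludwosedim.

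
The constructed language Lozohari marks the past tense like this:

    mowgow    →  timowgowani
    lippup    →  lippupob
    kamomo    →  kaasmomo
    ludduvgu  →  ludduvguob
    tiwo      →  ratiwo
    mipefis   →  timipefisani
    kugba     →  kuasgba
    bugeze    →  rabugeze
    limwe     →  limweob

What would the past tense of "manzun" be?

timanzunani

limwe and bugeze both end in -e yet inflect differently (limweob, rabugeze), so the final letter is not what conditions the rule; the first letter is.
"manzun" begins with m-. The stems beginning with m- (mowgow → timowgowani, mipefis → timipefisani) add ti- … -ani around the stem.
So manzun → timanzunani.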